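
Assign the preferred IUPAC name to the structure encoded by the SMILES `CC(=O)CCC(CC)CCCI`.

The longest chain bearing the carbonyl is 8 carbons long (octane).
The principal characteristic group is a ketone (C=O on an internal carbon), named with the suffix -one.
The numbering direction is chosen so that numbering from this end puts the carbonyl group at C-2 rather than C-7.
With this numbering: the carbonyl at C-2; an ethyl group at C-5; an iodo group at C-8.
Substituent prefixes are cited in alphabetical order (multiplying prefixes like di-/tri- are ignored for ordering).
The name is 5-ethyl-8-iodooctan-2-one.

5-ethyl-8-iodooctan-2-one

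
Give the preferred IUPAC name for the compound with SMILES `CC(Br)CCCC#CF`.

6-bromo-1-fluorohept-1-yne

The longest chain bearing the multiple bond is 7 carbons long (heptane).
The chain contains a C≡C triple bond, so the unsaturation ending is -yne.
Choose the numbering such that numbering from this end puts the triple bond at C-1 rather than C-6.
With this numbering: the triple bond between C-1 and C-2; a bromo group at C-6; a fluoro group at C-1.
Prefixes are listed alphabetically: bromo, fluoro.
The name is 6-bromo-1-fluorohept-1-yne.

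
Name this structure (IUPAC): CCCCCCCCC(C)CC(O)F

The longest chain bearing the –OH group is 11 carbons long (undecane).
The highest-priority functional group is an alcohol (–OH), so the name ends in -ol.
Number the chain so that numbering from this end puts the hydroxyl group at C-1 rather than C-11.
That gives the hydroxyl at C-1; a fluoro group at C-1; a methyl group at C-3.
Prefixes are listed alphabetically: fluoro, methyl.
The name is 1-fluoro-3-methylundecan-1-ol.

1-fluoro-3-methylundecan-1-ol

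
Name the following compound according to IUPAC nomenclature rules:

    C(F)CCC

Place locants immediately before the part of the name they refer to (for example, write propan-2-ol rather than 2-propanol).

The longest carbon chain is 4 atoms: the parent is butane.
Choose the numbering such that the substituent locant set {1} is lower than {4} at the first point of difference.
This places a fluoro group at C-1.
Putting it together: 1-fluorobutane.

1-fluorobutane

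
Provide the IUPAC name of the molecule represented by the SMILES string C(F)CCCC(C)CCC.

The longest continuous carbon chain has 8 atoms, so the parent hydride is octane.
Choose the numbering such that the substituent locant set {1,5} is lower than {4,8} at the first point of difference.
With this numbering: a fluoro group at C-1; a methyl group at C-5.
Prefixes are listed alphabetically: fluoro, methyl.
Assembling the pieces gives 1-fluoro-5-methyloctane.

1-fluoro-5-methyloctane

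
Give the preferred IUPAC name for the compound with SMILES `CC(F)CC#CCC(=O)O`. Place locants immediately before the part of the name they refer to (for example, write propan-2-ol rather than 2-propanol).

6-fluorohept-3-ynoic acid

The longest chain bearing the –COOH group and the multiple bond is 7 carbons long (heptane).
A carboxylic acid (terminal –COOH) is the principal characteristic group, giving the suffix -oic acid.
The chain contains a C≡C triple bond, so the unsaturation ending is -yne.
The numbering direction is chosen so that the carboxylic acid carbon is C-1 by definition.
With this numbering: the triple bond between C-3 and C-4; a fluoro group at C-6.
Putting it together: 6-fluorohept-3-ynoic acid.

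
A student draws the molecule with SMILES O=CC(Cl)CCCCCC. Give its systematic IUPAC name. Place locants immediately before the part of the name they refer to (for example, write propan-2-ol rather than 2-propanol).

2-chlorooctanal

The longest carbon chain that includes the –CHO group has 8 carbons, so the parent hydride is octane.
The principal characteristic group is an aldehyde (terminal –CHO), named with the suffix -al.
The numbering direction is chosen so that the aldehyde carbon is C-1 by definition.
With this numbering: a chloro group at C-2.
Putting it together: 2-chlorooctanal.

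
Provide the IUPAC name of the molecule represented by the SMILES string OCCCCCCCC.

The longest carbon chain that includes the –OH group has 8 carbons, so the parent hydride is octane.
An alcohol (–OH) is the principal characteristic group, giving the suffix -ol.
The numbering direction is chosen so that numbering from this end puts the hydroxyl group at C-1 rather than C-8.
This places the hydroxyl at C-1.
Putting it together: octan-1-ol.

octan-1-ol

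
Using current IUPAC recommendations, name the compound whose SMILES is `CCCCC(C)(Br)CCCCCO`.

6-bromo-6-methyldecan-1-ol

The longest chain bearing the –OH group is 10 carbons long (decane).
The principal characteristic group is an alcohol (–OH), named with the suffix -ol.
The numbering direction is chosen so that numbering from this end puts the hydroxyl group at C-1 rather than C-10.
This places the hydroxyl at C-1; a bromo group at C-6; a methyl group at C-6.
Substituent prefixes are cited in alphabetical order (multiplying prefixes like di-/tri- are ignored for ordering).
Assembling the pieces gives 6-bromo-6-methyldecan-1-ol.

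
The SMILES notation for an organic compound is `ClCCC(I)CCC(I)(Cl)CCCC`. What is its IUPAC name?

The longest continuous carbon chain has 10 atoms, so the parent hydride is decane.
Choose the numbering such that the substituent locant set {1,3,6,6} is lower than {5,5,8,10} at the first point of difference.
This places chloro groups at C-1 and C-6; iodo groups at C-3 and C-6.
Prefixes are listed alphabetically: chloro, iodo.
Putting it together: 1,6-dichloro-3,6-diiododecane.

1,6-dichloro-3,6-diiododecane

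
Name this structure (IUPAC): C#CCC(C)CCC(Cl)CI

Counting along the main chain through the multiple bond gives 8 carbons: the parent is octane.
The chain contains a C≡C triple bond, so the unsaturation ending is -yne.
Choose the numbering such that numbering from this end puts the triple bond at C-1 rather than C-7.
That gives the triple bond between C-1 and C-2; a chloro group at C-7; an iodo group at C-8; a methyl group at C-4.
The substituents are ordered alphabetically, ignoring any di-/tri- multipliers.
Putting it together: 7-chloro-8-iodo-4-methyloct-1-yne.

7-chloro-8-iodo-4-methyloct-1-yne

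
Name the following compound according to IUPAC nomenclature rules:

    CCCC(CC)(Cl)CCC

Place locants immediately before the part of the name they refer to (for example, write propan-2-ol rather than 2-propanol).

4-chloro-4-ethylheptane

The longest carbon chain is 7 atoms: the parent is heptane.
Both numbering directions give the same locant set; either may be used.
With this numbering: a chloro group at C-4; an ethyl group at C-4.
The substituents are ordered alphabetically, ignoring any di-/tri- multipliers.
Putting it together: 4-chloro-4-ethylheptane.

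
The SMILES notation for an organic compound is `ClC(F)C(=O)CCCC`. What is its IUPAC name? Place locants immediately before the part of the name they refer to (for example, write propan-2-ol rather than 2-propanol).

Counting along the main chain through the carbonyl gives 6 carbons: the parent is hexane.
The principal characteristic group is a ketone (C=O on an internal carbon), named with the suffix -one.
Choose the numbering such that numbering from this end puts the carbonyl group at C-2 rather than C-5.
That gives the carbonyl at C-2; a chloro group at C-1; a fluoro group at C-1.
The substituents are ordered alphabetically, ignoring any di-/tri- multipliers.
Assembling the pieces gives 1-chloro-1-fluorohexan-2-one.

1-chloro-1-fluorohexan-2-one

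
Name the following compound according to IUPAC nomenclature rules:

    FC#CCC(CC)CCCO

4-ethyl-7-fluorohept-6-yn-1-ol

The longest carbon chain that includes the –OH group and the multiple bond has 7 carbons, so the parent hydride is heptane.
An alcohol (–OH) is the principal characteristic group, giving the suffix -ol.
There is one C≡C triple bond, indicated by the ending -yne.
The numbering direction is chosen so that numbering from this end puts the hydroxyl group at C-1 rather than C-7.
With this numbering: the hydroxyl at C-1; the triple bond between C-6 and C-7; an ethyl group at C-4; a fluoro group at C-7.
The substituents are ordered alphabetically, ignoring any di-/tri- multipliers.
Putting it together: 4-ethyl-7-fluorohept-6-yn-1-ol.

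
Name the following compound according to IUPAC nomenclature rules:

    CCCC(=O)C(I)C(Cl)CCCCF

6-chloro-10-fluoro-5-iododecan-4-one

The longest chain bearing the carbonyl is 10 carbons long (decane).
A ketone (C=O on an internal carbon) is the principal characteristic group, giving the suffix -one.
Choose the numbering such that numbering from this end puts the carbonyl group at C-4 rather than C-7.
This places the carbonyl at C-4; a chloro group at C-6; a fluoro group at C-10; an iodo group at C-5.
The substituents are ordered alphabetically, ignoring any di-/tri- multipliers.
The name is 6-chloro-10-fluoro-5-iododecan-4-one.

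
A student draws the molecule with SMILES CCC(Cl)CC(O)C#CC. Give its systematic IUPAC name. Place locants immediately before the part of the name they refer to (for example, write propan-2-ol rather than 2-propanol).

Counting along the main chain through the –OH group and the multiple bond gives 8 carbons: the parent is octane.
The principal characteristic group is an alcohol (–OH), named with the suffix -ol.
The chain contains a C≡C triple bond, so the unsaturation ending is -yne.
Choose the numbering such that numbering from this end puts the hydroxyl group at C-4 rather than C-5.
That gives the hydroxyl at C-4; the triple bond between C-2 and C-3; a chloro group at C-6.
The name is 6-chlorooct-2-yn-4-ol.

6-chlorooct-2-yn-4-ol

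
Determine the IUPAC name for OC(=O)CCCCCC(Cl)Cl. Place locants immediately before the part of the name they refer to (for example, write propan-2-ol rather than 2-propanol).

The longest carbon chain that includes the –COOH group has 7 carbons, so the parent hydride is heptane.
A carboxylic acid (terminal –COOH) is the principal characteristic group, giving the suffix -oic acid.
Number the chain so that the carboxylic acid carbon is C-1 by definition.
This places two chloro groups at C-7.
Assembling the pieces gives 7,7-dichloroheptanoic acid.

7,7-dichloroheptanoic acid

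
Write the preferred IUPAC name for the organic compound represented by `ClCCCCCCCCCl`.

The longest continuous carbon chain has 8 atoms, so the parent hydride is octane.
Numbering from either end gives identical locants here.
With this numbering: chloro groups at C-1 and C-8.
Assembling the pieces gives 1,8-dichlorooctane.

1,8-dichlorooctane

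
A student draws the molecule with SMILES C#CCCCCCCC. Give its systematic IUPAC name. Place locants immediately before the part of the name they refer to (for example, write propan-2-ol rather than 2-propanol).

non-1-yne

The longest chain bearing the multiple bond is 9 carbons long (nonane).
The chain contains a C≡C triple bond, so the unsaturation ending is -yne.
The numbering direction is chosen so that numbering from this end puts the triple bond at C-1 rather than C-8.
This places the triple bond between C-1 and C-2.
Putting it together: non-1-yne.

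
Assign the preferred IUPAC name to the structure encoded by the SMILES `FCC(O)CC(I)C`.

1-fluoro-4-iodopentan-2-ol

The longest chain bearing the –OH group is 5 carbons long (pentane).
The highest-priority functional group is an alcohol (–OH), so the name ends in -ol.
Number the chain so that numbering from this end puts the hydroxyl group at C-2 rather than C-4.
That gives the hydroxyl at C-2; a fluoro group at C-1; an iodo group at C-4.
The substituents are ordered alphabetically, ignoring any di-/tri- multipliers.
The name is 1-fluoro-4-iodopentan-2-ol.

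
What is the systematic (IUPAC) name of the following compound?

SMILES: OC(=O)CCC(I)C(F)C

The longest carbon chain that includes the –COOH group has 6 carbons, so the parent hydride is hexane.
The principal characteristic group is a carboxylic acid (terminal –COOH), named with the suffix -oic acid.
The numbering direction is chosen so that the carboxylic acid carbon is C-1 by definition.
That gives a fluoro group at C-5; an iodo group at C-4.
The substituents are ordered alphabetically, ignoring any di-/tri- multipliers.
Assembling the pieces gives 5-fluoro-4-iodohexanoic acid.

5-fluoro-4-iodohexanoic acid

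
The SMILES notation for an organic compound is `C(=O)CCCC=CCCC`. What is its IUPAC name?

The longest carbon chain that includes the –CHO group and the multiple bond has 9 carbons, so the parent hydride is nonane.
The principal characteristic group is an aldehyde (terminal –CHO), named with the suffix -al.
There is one C=C double bond, indicated by the ending -ene.
Number the chain so that the aldehyde carbon is C-1 by definition.
With this numbering: the double bond between C-5 and C-6.
Putting it together: non-5-enal.

non-5-enal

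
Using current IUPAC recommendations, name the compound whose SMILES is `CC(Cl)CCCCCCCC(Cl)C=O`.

The longest carbon chain that includes the –CHO group has 11 carbons, so the parent hydride is undecane.
An aldehyde (terminal –CHO) is the principal characteristic group, giving the suffix -al.
The numbering direction is chosen so that the aldehyde carbon is C-1 by definition.
That gives chloro groups at C-2 and C-10.
Putting it together: 2,10-dichloroundecanal.

2,10-dichloroundecanal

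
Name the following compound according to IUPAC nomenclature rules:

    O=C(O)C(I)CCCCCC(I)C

2,8-diiodononanoic acid

The longest chain bearing the –COOH group is 9 carbons long (nonane).
The principal characteristic group is a carboxylic acid (terminal –COOH), named with the suffix -oic acid.
Number the chain so that the carboxylic acid carbon is C-1 by definition.
This places iodo groups at C-2 and C-8.
Assembling the pieces gives 2,8-diiodononanoic acid.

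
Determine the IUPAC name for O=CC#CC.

The longest carbon chain that includes the –CHO group and the multiple bond has 4 carbons, so the parent hydride is butane.
An aldehyde (terminal –CHO) is the principal characteristic group, giving the suffix -al.
There is one C≡C triple bond, indicated by the ending -yne.
Number the chain so that the aldehyde carbon is C-1 by definition.
With this numbering: the triple bond between C-2 and C-3.
Putting it together: but-2-ynal.

but-2-ynal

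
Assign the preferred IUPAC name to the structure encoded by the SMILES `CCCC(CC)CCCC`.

4-ethyloctane

The longest carbon chain is 8 atoms: the parent is octane.
Number the chain so that the substituent locant set {4} is lower than {5} at the first point of difference.
With this numbering: an ethyl group at C-4.
The name is 4-ethyloctane.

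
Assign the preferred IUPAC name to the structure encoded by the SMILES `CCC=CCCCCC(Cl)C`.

The longest carbon chain that includes the multiple bond has 10 carbons, so the parent hydride is decane.
There is one C=C double bond, indicated by the ending -ene.
The numbering direction is chosen so that numbering from this end puts the double bond at C-3 rather than C-7.
With this numbering: the double bond between C-3 and C-4; a chloro group at C-9.
The name is 9-chlorodec-3-ene.

9-chlorodec-3-ene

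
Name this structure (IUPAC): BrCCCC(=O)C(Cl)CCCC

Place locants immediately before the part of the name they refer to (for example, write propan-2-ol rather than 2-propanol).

1-bromo-5-chlorononan-4-one

Counting along the main chain through the carbonyl gives 9 carbons: the parent is nonane.
A ketone (C=O on an internal carbon) is the principal characteristic group, giving the suffix -one.
Choose the numbering such that numbering from this end puts the carbonyl group at C-4 rather than C-6.
That gives the carbonyl at C-4; a bromo group at C-1; a chloro group at C-5.
Substituent prefixes are cited in alphabetical order (multiplying prefixes like di-/tri- are ignored for ordering).
The name is 1-bromo-5-chlorononan-4-one.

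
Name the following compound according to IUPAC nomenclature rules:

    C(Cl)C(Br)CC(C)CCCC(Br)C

2,8-dibromo-1-chloro-4-methylnonane

The parent chain contains 9 carbons (nonane).
Number the chain so that the substituent locant set {1,2,4,8} is lower than {2,6,8,9} at the first point of difference.
That gives bromo groups at C-2 and C-8; a chloro group at C-1; a methyl group at C-4.
Substituent prefixes are cited in alphabetical order (multiplying prefixes like di-/tri- are ignored for ordering).
The name is 2,8-dibromo-1-chloro-4-methylnonane.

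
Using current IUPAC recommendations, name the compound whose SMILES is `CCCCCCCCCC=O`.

The longest carbon chain that includes the –CHO group has 10 carbons, so the parent hydride is decane.
The principal characteristic group is an aldehyde (terminal –CHO), named with the suffix -al.
Number the chain so that the aldehyde carbon is C-1 by definition.
The name is decanal.

decanal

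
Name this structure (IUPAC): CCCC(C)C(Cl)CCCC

The longest continuous carbon chain has 9 atoms, so the parent hydride is nonane.
Choose the numbering such that the substituent locant set {4,5} is lower than {5,6} at the first point of difference.
With this numbering: a chloro group at C-5; a methyl group at C-4.
Substituent prefixes are cited in alphabetical order (multiplying prefixes like di-/tri- are ignored for ordering).
Putting it together: 5-chloro-4-methylnonane.

5-chloro-4-methylnonane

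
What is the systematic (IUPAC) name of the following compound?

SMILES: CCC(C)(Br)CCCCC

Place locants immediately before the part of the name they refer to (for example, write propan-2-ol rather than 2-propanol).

3-bromo-3-methyloctane

The longest carbon chain is 8 atoms: the parent is octane.
Number the chain so that the substituent locant set {3,3} is lower than {6,6} at the first point of difference.
With this numbering: a bromo group at C-3; a methyl group at C-3.
Substituent prefixes are cited in alphabetical order (multiplying prefixes like di-/tri- are ignored for ordering).
Putting it together: 3-bromo-3-methyloctane.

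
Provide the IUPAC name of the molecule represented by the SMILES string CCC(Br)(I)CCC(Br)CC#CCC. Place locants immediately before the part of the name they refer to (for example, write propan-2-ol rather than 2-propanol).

6,9-dibromo-9-iodoundec-3-yne

The longest chain bearing the multiple bond is 11 carbons long (undecane).
A C≡C triple bond in the chain gives the infix -yne-.
Number the chain so that numbering from this end puts the triple bond at C-3 rather than C-8.
With this numbering: the triple bond between C-3 and C-4; bromo groups at C-6 and C-9; an iodo group at C-9.
The substituents are ordered alphabetically, ignoring any di-/tri- multipliers.
The name is 6,9-dibromo-9-iodoundec-3-yne.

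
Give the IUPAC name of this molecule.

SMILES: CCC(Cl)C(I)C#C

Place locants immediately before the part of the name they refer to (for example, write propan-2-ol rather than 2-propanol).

Counting along the main chain through the multiple bond gives 6 carbons: the parent is hexane.
A C≡C triple bond in the chain gives the infix -yne-.
Number the chain so that numbering from this end puts the triple bond at C-1 rather than C-5.
With this numbering: the triple bond between C-1 and C-2; a chloro group at C-4; an iodo group at C-3.
Substituent prefixes are cited in alphabetical order (multiplying prefixes like di-/tri- are ignored for ordering).
The name is 4-chloro-3-iodohex-1-yne.

4-chloro-3-iodohex-1-yne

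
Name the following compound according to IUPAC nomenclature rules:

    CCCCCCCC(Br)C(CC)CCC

5-bromo-4-ethyldodecane

The parent chain contains 12 carbons (dodecane).
Choose the numbering such that the substituent locant set {4,5} is lower than {8,9} at the first point of difference.
With this numbering: a bromo group at C-5; an ethyl group at C-4.
Prefixes are listed alphabetically: bromo, ethyl.
The name is 5-bromo-4-ethyldodecane.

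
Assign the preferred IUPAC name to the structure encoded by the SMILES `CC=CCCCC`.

hept-2-ene

The longest chain bearing the multiple bond is 7 carbons long (heptane).
There is one C=C double bond, indicated by the ending -ene.
Number the chain so that numbering from this end puts the double bond at C-2 rather than C-5.
This places the double bond between C-2 and C-3.
Putting it together: hept-2-ene.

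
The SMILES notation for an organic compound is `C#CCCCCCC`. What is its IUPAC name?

The longest chain bearing the multiple bond is 8 carbons long (octane).
The chain contains a C≡C triple bond, so the unsaturation ending is -yne.
Choose the numbering such that numbering from this end puts the triple bond at C-1 rather than C-7.
With this numbering: the triple bond between C-1 and C-2.
Putting it together: oct-1-yne.

oct-1-yne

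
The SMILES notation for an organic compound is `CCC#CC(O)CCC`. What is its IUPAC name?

oct-5-yn-4-ol

Counting along the main chain through the –OH group and the multiple bond gives 8 carbons: the parent is octane.
An alcohol (–OH) is the principal characteristic group, giving the suffix -ol.
There is one C≡C triple bond, indicated by the ending -yne.
The numbering direction is chosen so that numbering from this end puts the hydroxyl group at C-4 rather than C-5.
This places the hydroxyl at C-4; the triple bond between C-5 and C-6.
Assembling the pieces gives oct-5-yn-4-ol.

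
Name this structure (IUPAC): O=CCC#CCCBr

6-bromohex-3-ynal

The longest chain bearing the –CHO group and the multiple bond is 6 carbons long (hexane).
The principal characteristic group is an aldehyde (terminal –CHO), named with the suffix -al.
A C≡C triple bond in the chain gives the infix -yne-.
Number the chain so that the aldehyde carbon is C-1 by definition.
This places the triple bond between C-3 and C-4; a bromo group at C-6.
Putting it together: 6-bromohex-3-ynal.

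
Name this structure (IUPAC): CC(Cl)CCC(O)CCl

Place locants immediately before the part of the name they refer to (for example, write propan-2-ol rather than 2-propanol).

Counting along the main chain through the –OH group gives 6 carbons: the parent is hexane.
The principal characteristic group is an alcohol (–OH), named with the suffix -ol.
Number the chain so that numbering from this end puts the hydroxyl group at C-2 rather than C-5.
This places the hydroxyl at C-2; chloro groups at C-1 and C-5.
Assembling the pieces gives 1,5-dichlorohexan-2-ol.

1,5-dichlorohexan-2-ol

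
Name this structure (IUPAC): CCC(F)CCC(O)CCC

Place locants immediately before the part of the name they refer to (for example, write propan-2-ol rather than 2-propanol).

The longest carbon chain that includes the –OH group has 9 carbons, so the parent hydride is nonane.
The highest-priority functional group is an alcohol (–OH), so the name ends in -ol.
Choose the numbering such that numbering from this end puts the hydroxyl group at C-4 rather than C-6.
That gives the hydroxyl at C-4; a fluoro group at C-7.
Putting it together: 7-fluorononan-4-ol.

7-fluorononan-4-ol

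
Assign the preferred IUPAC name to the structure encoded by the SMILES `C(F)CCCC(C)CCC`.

The parent chain contains 8 carbons (octane).
Choose the numbering such that the substituent locant set {1,5} is lower than {4,8} at the first point of difference.
That gives a fluoro group at C-1; a methyl group at C-5.
Prefixes are listed alphabetically: fluoro, methyl.
Assembling the pieces gives 1-fluoro-5-methyloctane.

1-fluoro-5-methyloctane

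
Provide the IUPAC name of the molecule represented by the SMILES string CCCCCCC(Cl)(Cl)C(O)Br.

1-bromo-2,2-dichlorooctan-1-ol

Counting along the main chain through the –OH group gives 8 carbons: the parent is octane.
The highest-priority functional group is an alcohol (–OH), so the name ends in -ol.
Choose the numbering such that numbering from this end puts the hydroxyl group at C-1 rather than C-8.
That gives the hydroxyl at C-1; a bromo group at C-1; two chloro groups at C-2.
Substituent prefixes are cited in alphabetical order (multiplying prefixes like di-/tri- are ignored for ordering).
Assembling the pieces gives 1-bromo-2,2-dichlorooctan-1-ol.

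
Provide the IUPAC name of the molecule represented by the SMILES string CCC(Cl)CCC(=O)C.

The longest carbon chain that includes the carbonyl has 7 carbons, so the parent hydride is heptane.
A ketone (C=O on an internal carbon) is the principal characteristic group, giving the suffix -one.
Number the chain so that numbering from this end puts the carbonyl group at C-2 rather than C-6.
This places the carbonyl at C-2; a chloro group at C-5.
Assembling the pieces gives 5-chloroheptan-2-one.

5-chloroheptan-2-one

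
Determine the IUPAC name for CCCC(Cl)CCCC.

4-chlorooctane

The parent chain contains 8 carbons (octane).
The numbering direction is chosen so that the substituent locant set {4} is lower than {5} at the first point of difference.
This places a chloro group at C-4.
The name is 4-chlorooctane.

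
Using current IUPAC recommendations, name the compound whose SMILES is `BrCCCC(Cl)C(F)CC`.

1-bromo-4-chloro-5-fluoroheptane

The longest carbon chain is 7 atoms: the parent is heptane.
Number the chain so that the substituent locant set {1,4,5} is lower than {3,4,7} at the first point of difference.
That gives a bromo group at C-1; a chloro group at C-4; a fluoro group at C-5.
Substituent prefixes are cited in alphabetical order (multiplying prefixes like di-/tri- are ignored for ordering).
The name is 1-bromo-4-chloro-5-fluoroheptane.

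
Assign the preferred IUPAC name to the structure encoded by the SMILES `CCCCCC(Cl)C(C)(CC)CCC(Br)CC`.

The parent chain contains 12 carbons (dodecane).
Number the chain so that the substituent locant set {3,6,6,7} is lower than {6,7,7,10} at the first point of difference.
This places a bromo group at C-3; a chloro group at C-7; an ethyl group at C-6; a methyl group at C-6.
Prefixes are listed alphabetically: bromo, chloro, ethyl, methyl.
The name is 3-bromo-7-chloro-6-ethyl-6-methyldodecane.

3-bromo-7-chloro-6-ethyl-6-methyldodecane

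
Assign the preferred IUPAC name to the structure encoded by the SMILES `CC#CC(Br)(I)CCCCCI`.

4-bromo-4,9-diiodonon-2-yne

The longest chain bearing the multiple bond is 9 carbons long (nonane).
The chain contains a C≡C triple bond, so the unsaturation ending is -yne.
Number the chain so that numbering from this end puts the triple bond at C-2 rather than C-7.
That gives the triple bond between C-2 and C-3; a bromo group at C-4; iodo groups at C-4 and C-9.
Prefixes are listed alphabetically: bromo, iodo.
The name is 4-bromo-4,9-diiodonon-2-yne.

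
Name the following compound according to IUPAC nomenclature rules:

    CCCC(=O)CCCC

Counting along the main chain through the carbonyl gives 8 carbons: the parent is octane.
The highest-priority functional group is a ketone (C=O on an internal carbon), so the name ends in -one.
The numbering direction is chosen so that numbering from this end puts the carbonyl group at C-4 rather than C-5.
With this numbering: the carbonyl at C-4.
Putting it together: octan-4-one.

octan-4-one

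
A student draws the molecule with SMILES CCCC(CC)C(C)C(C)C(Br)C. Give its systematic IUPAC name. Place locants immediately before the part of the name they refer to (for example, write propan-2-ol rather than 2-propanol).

The longest continuous carbon chain has 8 atoms, so the parent hydride is octane.
Choose the numbering such that the substituent locant set {2,3,4,5} is lower than {4,5,6,7} at the first point of difference.
That gives a bromo group at C-2; an ethyl group at C-5; methyl groups at C-3 and C-4.
Substituent prefixes are cited in alphabetical order (multiplying prefixes like di-/tri- are ignored for ordering).
The name is 2-bromo-5-ethyl-3,4-dimethyloctane.

2-bromo-5-ethyl-3,4-dimethyloctane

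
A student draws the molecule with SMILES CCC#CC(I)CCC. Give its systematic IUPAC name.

The longest chain bearing the multiple bond is 8 carbons long (octane).
There is one C≡C triple bond, indicated by the ending -yne.
Number the chain so that numbering from this end puts the triple bond at C-3 rather than C-5.
With this numbering: the triple bond between C-3 and C-4; an iodo group at C-5.
Assembling the pieces gives 5-iodooct-3-yne.

5-iodooct-3-yne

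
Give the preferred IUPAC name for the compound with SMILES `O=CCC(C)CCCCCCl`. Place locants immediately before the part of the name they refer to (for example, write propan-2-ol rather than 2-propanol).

8-chloro-3-methyloctanal

The longest chain bearing the –CHO group is 8 carbons long (octane).
An aldehyde (terminal –CHO) is the principal characteristic group, giving the suffix -al.
Number the chain so that the aldehyde carbon is C-1 by definition.
That gives a chloro group at C-8; a methyl group at C-3.
Substituent prefixes are cited in alphabetical order (multiplying prefixes like di-/tri- are ignored for ordering).
Putting it together: 8-chloro-3-methyloctanal.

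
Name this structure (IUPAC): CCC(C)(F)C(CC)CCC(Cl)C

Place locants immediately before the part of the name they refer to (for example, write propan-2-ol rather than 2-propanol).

The longest carbon chain is 8 atoms: the parent is octane.
Choose the numbering such that the substituent locant set {2,5,6,6} is lower than {3,3,4,7} at the first point of difference.
With this numbering: a chloro group at C-2; an ethyl group at C-5; a fluoro group at C-6; a methyl group at C-6.
Prefixes are listed alphabetically: chloro, ethyl, fluoro, methyl.
Assembling the pieces gives 2-chloro-5-ethyl-6-fluoro-6-methyloctane.

2-chloro-5-ethyl-6-fluoro-6-methyloctane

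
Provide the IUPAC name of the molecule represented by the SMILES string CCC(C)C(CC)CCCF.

4-ethyl-1-fluoro-5-methylheptane

The longest carbon chain is 7 atoms: the parent is heptane.
The numbering direction is chosen so that the substituent locant set {1,4,5} is lower than {3,4,7} at the first point of difference.
That gives an ethyl group at C-4; a fluoro group at C-1; a methyl group at C-5.
Prefixes are listed alphabetically: ethyl, fluoro, methyl.
The name is 4-ethyl-1-fluoro-5-methylheptane.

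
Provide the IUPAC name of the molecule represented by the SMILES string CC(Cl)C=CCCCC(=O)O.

7-chlorooct-5-enoic acid

Counting along the main chain through the –COOH group and the multiple bond gives 8 carbons: the parent is octane.
A carboxylic acid (terminal –COOH) is the principal characteristic group, giving the suffix -oic acid.
A C=C double bond in the chain gives the infix -ene-.
The numbering direction is chosen so that the carboxylic acid carbon is C-1 by definition.
With this numbering: the double bond between C-5 and C-6; a chloro group at C-7.
The name is 7-chlorooct-5-enoic acid.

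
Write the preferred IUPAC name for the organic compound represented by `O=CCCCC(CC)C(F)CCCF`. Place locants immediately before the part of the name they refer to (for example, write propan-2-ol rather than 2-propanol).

The longest chain bearing the –CHO group is 9 carbons long (nonane).
An aldehyde (terminal –CHO) is the principal characteristic group, giving the suffix -al.
The numbering direction is chosen so that the aldehyde carbon is C-1 by definition.
That gives an ethyl group at C-5; fluoro groups at C-6 and C-9.
Substituent prefixes are cited in alphabetical order (multiplying prefixes like di-/tri- are ignored for ordering).
The name is 5-ethyl-6,9-difluorononanal.

5-ethyl-6,9-difluorononanal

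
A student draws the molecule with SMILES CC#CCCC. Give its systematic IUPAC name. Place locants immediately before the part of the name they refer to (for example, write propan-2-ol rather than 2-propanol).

hex-2-yne

The longest carbon chain that includes the multiple bond has 6 carbons, so the parent hydride is hexane.
There is one C≡C triple bond, indicated by the ending -yne.
Choose the numbering such that numbering from this end puts the triple bond at C-2 rather than C-4.
With this numbering: the triple bond between C-2 and C-3.
The name is hex-2-yne.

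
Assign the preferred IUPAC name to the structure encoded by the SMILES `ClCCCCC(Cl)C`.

The longest carbon chain is 6 atoms: the parent is hexane.
Number the chain so that the substituent locant set {1,5} is lower than {2,6} at the first point of difference.
That gives chloro groups at C-1 and C-5.
Putting it together: 1,5-dichlorohexane.

1,5-dichlorohexane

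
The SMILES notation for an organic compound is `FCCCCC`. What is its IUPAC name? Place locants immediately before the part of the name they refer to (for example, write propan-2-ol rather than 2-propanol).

The longest continuous carbon chain has 5 atoms, so the parent hydride is pentane.
The numbering direction is chosen so that the substituent locant set {1} is lower than {5} at the first point of difference.
This places a fluoro group at C-1.
Putting it together: 1-fluoropentane.

1-fluoropentane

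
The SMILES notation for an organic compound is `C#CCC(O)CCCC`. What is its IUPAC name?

Counting along the main chain through the –OH group and the multiple bond gives 8 carbons: the parent is octane.
An alcohol (–OH) is the principal characteristic group, giving the suffix -ol.
The chain contains a C≡C triple bond, so the unsaturation ending is -yne.
Number the chain so that numbering from this end puts the hydroxyl group at C-4 rather than C-5.
This places the hydroxyl at C-4; the triple bond between C-1 and C-2.
Putting it together: oct-1-yn-4-ol.

oct-1-yn-4-ol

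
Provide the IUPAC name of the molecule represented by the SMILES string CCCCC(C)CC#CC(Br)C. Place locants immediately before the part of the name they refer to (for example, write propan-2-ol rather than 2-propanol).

Counting along the main chain through the multiple bond gives 10 carbons: the parent is decane.
A C≡C triple bond in the chain gives the infix -yne-.
Choose the numbering such that numbering from this end puts the triple bond at C-3 rather than C-7.
This places the triple bond between C-3 and C-4; a bromo group at C-2; a methyl group at C-6.
Prefixes are listed alphabetically: bromo, methyl.
Putting it together: 2-bromo-6-methyldec-3-yne.

2-bromo-6-methyldec-3-yne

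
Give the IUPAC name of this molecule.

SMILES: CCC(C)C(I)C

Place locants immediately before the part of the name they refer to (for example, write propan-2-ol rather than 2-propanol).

The longest carbon chain is 5 atoms: the parent is pentane.
Number the chain so that the substituent locant set {2,3} is lower than {3,4} at the first point of difference.
This places an iodo group at C-2; a methyl group at C-3.
The substituents are ordered alphabetically, ignoring any di-/tri- multipliers.
Assembling the pieces gives 2-iodo-3-methylpentane.

2-iodo-3-methylpentane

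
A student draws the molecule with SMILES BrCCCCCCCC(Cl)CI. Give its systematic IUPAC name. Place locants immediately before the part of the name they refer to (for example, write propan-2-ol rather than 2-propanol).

9-bromo-2-chloro-1-iodononane

The parent chain contains 9 carbons (nonane).
The numbering direction is chosen so that the substituent locant set {1,2,9} is lower than {1,8,9} at the first point of difference.
This places a bromo group at C-9; a chloro group at C-2; an iodo group at C-1.
Prefixes are listed alphabetically: bromo, chloro, iodo.
Assembling the pieces gives 9-bromo-2-chloro-1-iodononane.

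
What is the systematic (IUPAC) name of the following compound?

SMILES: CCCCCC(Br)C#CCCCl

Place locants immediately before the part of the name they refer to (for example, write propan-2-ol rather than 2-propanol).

5-bromo-1-chlorodec-3-yne

The longest chain bearing the multiple bond is 10 carbons long (decane).
There is one C≡C triple bond, indicated by the ending -yne.
Choose the numbering such that numbering from this end puts the triple bond at C-3 rather than C-7.
That gives the triple bond between C-3 and C-4; a bromo group at C-5; a chloro group at C-1.
The substituents are ordered alphabetically, ignoring any di-/tri- multipliers.
The name is 5-bromo-1-chlorodec-3-yne.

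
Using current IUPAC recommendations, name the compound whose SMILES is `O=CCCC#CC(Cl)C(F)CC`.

6-chloro-7-fluoronon-4-ynal

The longest carbon chain that includes the –CHO group and the multiple bond has 9 carbons, so the parent hydride is nonane.
An aldehyde (terminal –CHO) is the principal characteristic group, giving the suffix -al.
A C≡C triple bond in the chain gives the infix -yne-.
Number the chain so that the aldehyde carbon is C-1 by definition.
This places the triple bond between C-4 and C-5; a chloro group at C-6; a fluoro group at C-7.
Substituent prefixes are cited in alphabetical order (multiplying prefixes like di-/tri- are ignored for ordering).
Putting it together: 6-chloro-7-fluoronon-4-ynal.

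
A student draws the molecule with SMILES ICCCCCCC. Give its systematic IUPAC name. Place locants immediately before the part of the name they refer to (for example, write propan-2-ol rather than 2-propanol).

The parent chain contains 7 carbons (heptane).
Number the chain so that the substituent locant set {1} is lower than {7} at the first point of difference.
This places an iodo group at C-1.
The name is 1-iodoheptane.

1-iodoheptane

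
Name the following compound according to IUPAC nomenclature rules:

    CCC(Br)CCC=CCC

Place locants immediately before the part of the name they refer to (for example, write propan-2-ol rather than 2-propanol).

The longest chain bearing the multiple bond is 9 carbons long (nonane).
There is one C=C double bond, indicated by the ending -ene.
The numbering direction is chosen so that numbering from this end puts the double bond at C-3 rather than C-6.
This places the double bond between C-3 and C-4; a bromo group at C-7.
Assembling the pieces gives 7-bromonon-3-ene.

7-bromonon-3-ene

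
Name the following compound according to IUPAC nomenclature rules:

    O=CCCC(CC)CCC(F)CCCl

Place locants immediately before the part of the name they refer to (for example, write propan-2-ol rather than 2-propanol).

9-chloro-4-ethyl-7-fluorononanal

The longest chain bearing the –CHO group is 9 carbons long (nonane).
An aldehyde (terminal –CHO) is the principal characteristic group, giving the suffix -al.
Number the chain so that the aldehyde carbon is C-1 by definition.
This places a chloro group at C-9; an ethyl group at C-4; a fluoro group at C-7.
Substituent prefixes are cited in alphabetical order (multiplying prefixes like di-/tri- are ignored for ordering).
Putting it together: 9-chloro-4-ethyl-7-fluorononanal.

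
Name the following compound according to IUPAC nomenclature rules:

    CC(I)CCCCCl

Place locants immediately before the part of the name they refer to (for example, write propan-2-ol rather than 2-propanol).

1-chloro-5-iodohexane

The longest carbon chain is 6 atoms: the parent is hexane.
Choose the numbering such that the substituent locant set {1,5} is lower than {2,6} at the first point of difference.
This places a chloro group at C-1; an iodo group at C-5.
Prefixes are listed alphabetically: chloro, iodo.
Assembling the pieces gives 1-chloro-5-iodohexane.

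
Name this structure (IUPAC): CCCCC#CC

The longest chain bearing the multiple bond is 7 carbons long (heptane).
There is one C≡C triple bond, indicated by the ending -yne.
Choose the numbering such that numbering from this end puts the triple bond at C-2 rather than C-5.
With this numbering: the triple bond between C-2 and C-3.
Putting it together: hept-2-yne.

hept-2-yne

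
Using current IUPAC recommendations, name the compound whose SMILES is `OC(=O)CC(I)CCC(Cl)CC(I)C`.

Counting along the main chain through the –COOH group gives 9 carbons: the parent is nonane.
The principal characteristic group is a carboxylic acid (terminal –COOH), named with the suffix -oic acid.
Number the chain so that the carboxylic acid carbon is C-1 by definition.
With this numbering: a chloro group at C-6; iodo groups at C-3 and C-8.
The substituents are ordered alphabetically, ignoring any di-/tri- multipliers.
Putting it together: 6-chloro-3,8-diiodononanoic acid.

6-chloro-3,8-diiodononanoic acid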